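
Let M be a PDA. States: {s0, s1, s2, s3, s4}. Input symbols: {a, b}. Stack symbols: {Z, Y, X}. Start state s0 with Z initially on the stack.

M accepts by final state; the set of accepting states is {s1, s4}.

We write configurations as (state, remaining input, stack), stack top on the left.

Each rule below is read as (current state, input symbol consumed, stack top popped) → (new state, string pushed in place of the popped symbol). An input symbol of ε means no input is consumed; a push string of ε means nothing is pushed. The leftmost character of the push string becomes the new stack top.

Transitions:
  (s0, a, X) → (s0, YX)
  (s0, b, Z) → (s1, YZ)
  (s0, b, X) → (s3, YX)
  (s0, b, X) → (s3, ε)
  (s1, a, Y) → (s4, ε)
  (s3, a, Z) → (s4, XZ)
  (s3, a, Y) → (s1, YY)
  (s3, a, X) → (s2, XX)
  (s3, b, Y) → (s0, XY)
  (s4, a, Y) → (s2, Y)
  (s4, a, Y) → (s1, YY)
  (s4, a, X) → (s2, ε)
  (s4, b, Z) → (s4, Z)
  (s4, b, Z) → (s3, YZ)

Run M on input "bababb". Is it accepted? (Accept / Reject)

No computation consumes all input and reaches a final state.

Reject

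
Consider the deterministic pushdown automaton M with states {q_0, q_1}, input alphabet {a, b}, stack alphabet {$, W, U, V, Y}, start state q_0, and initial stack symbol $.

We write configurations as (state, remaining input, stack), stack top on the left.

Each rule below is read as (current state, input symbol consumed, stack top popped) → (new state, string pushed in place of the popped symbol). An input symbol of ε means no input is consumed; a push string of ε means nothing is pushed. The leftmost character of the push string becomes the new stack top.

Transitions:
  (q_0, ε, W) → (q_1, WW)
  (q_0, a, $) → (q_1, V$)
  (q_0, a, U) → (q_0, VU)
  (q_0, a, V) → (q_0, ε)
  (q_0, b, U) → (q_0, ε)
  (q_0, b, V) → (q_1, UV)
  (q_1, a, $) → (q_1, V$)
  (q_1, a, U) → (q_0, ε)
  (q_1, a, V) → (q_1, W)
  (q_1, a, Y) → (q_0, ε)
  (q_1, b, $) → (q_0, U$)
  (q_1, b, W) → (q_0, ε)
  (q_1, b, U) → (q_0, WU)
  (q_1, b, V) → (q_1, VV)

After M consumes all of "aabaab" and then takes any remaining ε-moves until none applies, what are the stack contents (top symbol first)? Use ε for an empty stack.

$

(q_0, aabaab, $)
  read a, top $: go to q_1, push V$ → (q_1, abaab, V$)
  read a, top V: go to q_1, push W → (q_1, baab, W$)
  read b, top W: go to q_0, push ε → (q_0, aab, $)
  read a, top $: go to q_1, push V$ → (q_1, ab, V$)
  read a, top V: go to q_1, push W → (q_1, b, W$)
  read b, top W: go to q_0, push ε → (q_0, ε, $)
All input consumed in state q_0 with stack $.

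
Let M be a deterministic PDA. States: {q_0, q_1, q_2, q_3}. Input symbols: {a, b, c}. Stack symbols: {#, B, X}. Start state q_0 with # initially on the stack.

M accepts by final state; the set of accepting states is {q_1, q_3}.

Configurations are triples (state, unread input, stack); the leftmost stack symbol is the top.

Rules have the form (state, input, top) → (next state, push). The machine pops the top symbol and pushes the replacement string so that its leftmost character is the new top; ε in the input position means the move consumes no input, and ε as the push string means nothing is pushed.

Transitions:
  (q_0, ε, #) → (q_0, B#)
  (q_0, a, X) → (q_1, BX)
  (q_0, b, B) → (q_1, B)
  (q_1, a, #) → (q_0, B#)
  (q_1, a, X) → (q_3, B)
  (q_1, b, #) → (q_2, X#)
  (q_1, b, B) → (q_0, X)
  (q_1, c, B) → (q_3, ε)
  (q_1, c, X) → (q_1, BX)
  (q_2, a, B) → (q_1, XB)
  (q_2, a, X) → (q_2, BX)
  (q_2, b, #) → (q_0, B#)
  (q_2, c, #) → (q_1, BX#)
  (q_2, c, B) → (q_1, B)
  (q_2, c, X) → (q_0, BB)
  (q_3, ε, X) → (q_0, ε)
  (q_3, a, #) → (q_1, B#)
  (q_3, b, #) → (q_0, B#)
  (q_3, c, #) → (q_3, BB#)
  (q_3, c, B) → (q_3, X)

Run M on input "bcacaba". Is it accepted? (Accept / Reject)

(q_0, bcacaba, #) ⊢ (q_0, bcacaba, B#) ⊢ (q_1, cacaba, B#) ⊢ (q_3, acaba, #) ⊢ (q_1, caba, B#) ⊢ (q_3, aba, #) ⊢ (q_1, ba, B#) ⊢ (q_0, a, X#) ⊢ (q_1, ε, BX#)
All input consumed; state q_1 ∈ F.

Accept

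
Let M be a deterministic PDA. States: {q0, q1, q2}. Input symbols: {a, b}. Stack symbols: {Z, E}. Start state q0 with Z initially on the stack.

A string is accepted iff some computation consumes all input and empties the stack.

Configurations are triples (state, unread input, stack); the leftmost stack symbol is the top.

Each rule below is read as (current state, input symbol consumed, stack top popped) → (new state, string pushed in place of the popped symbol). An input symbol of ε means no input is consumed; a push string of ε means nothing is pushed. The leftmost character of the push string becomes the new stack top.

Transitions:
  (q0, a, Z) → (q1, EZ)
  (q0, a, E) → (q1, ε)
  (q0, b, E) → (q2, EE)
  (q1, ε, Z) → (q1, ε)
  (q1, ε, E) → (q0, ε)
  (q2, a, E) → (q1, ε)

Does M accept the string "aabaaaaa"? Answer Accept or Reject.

(q0, aabaaaaa, Z)
  read a, top Z: go to q1, push EZ → (q1, abaaaaa, EZ)
  ε-move, top E: go to q0, push ε → (q0, abaaaaa, Z)
  read a, top Z: go to q1, push EZ → (q1, baaaaa, EZ)
  ε-move, top E: go to q0, push ε → (q0, baaaaa, Z)
No transition applies at (q0, baaaaa, Z); input not fully consumed.

Reject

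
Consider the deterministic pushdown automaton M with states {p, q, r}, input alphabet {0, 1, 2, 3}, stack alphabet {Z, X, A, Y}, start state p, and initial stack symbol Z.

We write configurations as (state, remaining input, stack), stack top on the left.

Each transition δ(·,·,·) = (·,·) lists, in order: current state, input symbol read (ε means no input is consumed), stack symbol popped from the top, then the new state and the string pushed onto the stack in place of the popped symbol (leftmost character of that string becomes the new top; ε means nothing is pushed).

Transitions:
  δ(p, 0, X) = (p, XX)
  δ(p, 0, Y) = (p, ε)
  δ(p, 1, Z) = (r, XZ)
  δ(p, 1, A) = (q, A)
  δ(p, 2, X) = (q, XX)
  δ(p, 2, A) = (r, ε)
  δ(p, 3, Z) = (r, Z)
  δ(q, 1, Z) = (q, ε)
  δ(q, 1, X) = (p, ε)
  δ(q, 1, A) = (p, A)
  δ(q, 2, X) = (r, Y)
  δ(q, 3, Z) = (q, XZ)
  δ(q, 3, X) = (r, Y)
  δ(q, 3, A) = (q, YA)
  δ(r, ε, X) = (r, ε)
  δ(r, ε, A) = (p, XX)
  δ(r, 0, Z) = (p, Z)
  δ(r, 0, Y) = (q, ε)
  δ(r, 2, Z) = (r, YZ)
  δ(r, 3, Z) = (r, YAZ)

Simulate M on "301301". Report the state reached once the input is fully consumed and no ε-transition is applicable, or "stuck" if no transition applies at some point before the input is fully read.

p

(p, 301301, Z)
  read 3, top Z: go to r, push Z → (r, 01301, Z)
  read 0, top Z: go to p, push Z → (p, 1301, Z)
  read 1, top Z: go to r, push XZ → (r, 301, XZ)
  ε-move, top X: go to r, push ε → (r, 301, Z)
  read 3, top Z: go to r, push YAZ → (r, 01, YAZ)
  read 0, top Y: go to q, push ε → (q, 1, AZ)
  read 1, top A: go to p, push A → (p, ε, AZ)
All input consumed; M is in state p.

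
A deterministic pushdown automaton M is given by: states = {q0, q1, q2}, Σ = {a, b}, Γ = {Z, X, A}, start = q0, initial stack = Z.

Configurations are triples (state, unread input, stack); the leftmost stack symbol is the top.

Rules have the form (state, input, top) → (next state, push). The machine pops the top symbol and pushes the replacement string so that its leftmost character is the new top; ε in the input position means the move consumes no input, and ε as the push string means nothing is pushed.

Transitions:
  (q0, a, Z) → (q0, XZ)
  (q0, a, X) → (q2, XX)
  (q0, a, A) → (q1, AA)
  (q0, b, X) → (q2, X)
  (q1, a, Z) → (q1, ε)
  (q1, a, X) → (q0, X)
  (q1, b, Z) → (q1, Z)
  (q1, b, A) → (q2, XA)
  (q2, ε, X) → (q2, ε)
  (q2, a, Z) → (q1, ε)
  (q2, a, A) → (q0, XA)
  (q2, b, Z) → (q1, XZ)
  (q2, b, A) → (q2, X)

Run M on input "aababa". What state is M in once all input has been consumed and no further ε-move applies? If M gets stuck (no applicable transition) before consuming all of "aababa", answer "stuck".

q1

(q0, aababa, Z) ⊢ (q0, ababa, XZ) ⊢ (q2, baba, XXZ) ⊢ (q2, baba, XZ) ⊢ (q2, baba, Z) ⊢ (q1, aba, XZ) ⊢ (q0, ba, XZ) ⊢ (q2, a, XZ) ⊢ (q2, a, Z) ⊢ (q1, ε, ε)
All input consumed; M is in state q1.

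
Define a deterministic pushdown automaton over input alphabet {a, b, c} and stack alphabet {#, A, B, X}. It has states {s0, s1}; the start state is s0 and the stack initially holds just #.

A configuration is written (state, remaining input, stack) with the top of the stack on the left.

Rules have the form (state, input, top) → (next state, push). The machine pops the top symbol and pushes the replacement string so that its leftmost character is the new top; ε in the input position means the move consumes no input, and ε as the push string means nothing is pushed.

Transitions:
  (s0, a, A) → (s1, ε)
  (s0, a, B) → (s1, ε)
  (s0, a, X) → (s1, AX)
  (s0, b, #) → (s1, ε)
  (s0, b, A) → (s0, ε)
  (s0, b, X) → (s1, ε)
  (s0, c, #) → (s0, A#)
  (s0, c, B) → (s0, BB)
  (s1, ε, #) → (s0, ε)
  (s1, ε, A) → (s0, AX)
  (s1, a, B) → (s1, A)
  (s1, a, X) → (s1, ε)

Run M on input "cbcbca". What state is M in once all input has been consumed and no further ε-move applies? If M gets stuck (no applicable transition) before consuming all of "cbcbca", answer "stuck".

s0

(s0, cbcbca, #) ⊢ (s0, bcbca, A#) ⊢ (s0, cbca, #) ⊢ (s0, bca, A#) ⊢ (s0, ca, #) ⊢ (s0, a, A#) ⊢ (s1, ε, #) ⊢ (s0, ε, ε)
All input consumed; M is in state s0.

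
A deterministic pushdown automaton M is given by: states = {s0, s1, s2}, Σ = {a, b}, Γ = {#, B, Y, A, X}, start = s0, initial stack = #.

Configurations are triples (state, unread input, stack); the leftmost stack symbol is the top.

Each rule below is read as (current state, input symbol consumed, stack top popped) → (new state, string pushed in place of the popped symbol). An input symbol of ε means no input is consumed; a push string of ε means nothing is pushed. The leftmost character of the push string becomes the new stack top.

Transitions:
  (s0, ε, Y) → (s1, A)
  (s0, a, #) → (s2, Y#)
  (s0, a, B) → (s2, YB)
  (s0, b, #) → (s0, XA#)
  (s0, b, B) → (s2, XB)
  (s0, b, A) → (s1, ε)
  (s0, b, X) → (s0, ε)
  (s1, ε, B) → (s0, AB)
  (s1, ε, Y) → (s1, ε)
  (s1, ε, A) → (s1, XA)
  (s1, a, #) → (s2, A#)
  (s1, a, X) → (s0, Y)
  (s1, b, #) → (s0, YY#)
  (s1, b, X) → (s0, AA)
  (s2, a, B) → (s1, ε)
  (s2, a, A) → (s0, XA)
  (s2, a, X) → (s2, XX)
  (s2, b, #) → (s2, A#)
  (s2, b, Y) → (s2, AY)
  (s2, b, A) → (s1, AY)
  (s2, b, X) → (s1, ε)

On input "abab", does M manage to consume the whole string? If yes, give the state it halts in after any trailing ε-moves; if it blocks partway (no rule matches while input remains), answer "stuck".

s0

(s0, abab, #) ⊢ (s2, bab, Y#) ⊢ (s2, ab, AY#) ⊢ (s0, b, XAY#) ⊢ (s0, ε, AY#)
All input consumed; M is in state s0.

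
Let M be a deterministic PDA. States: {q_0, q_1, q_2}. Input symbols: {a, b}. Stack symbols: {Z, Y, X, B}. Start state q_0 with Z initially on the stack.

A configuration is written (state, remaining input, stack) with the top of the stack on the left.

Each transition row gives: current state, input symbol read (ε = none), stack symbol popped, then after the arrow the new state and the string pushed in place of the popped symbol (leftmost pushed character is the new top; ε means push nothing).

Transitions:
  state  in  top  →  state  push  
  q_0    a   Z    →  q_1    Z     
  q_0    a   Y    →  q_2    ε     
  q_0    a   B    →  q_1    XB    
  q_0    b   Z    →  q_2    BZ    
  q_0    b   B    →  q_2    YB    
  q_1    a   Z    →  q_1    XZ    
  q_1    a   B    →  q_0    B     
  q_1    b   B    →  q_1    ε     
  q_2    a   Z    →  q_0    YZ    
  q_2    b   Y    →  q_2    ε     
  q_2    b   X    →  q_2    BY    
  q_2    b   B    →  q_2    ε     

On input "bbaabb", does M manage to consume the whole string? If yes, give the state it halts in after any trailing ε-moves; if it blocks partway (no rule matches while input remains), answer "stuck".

stuck

(q_0, bbaabb, Z)
  read b, top Z: go to q_2, push BZ → (q_2, baabb, BZ)
  read b, top B: go to q_2, push ε → (q_2, aabb, Z)
  read a, top Z: go to q_0, push YZ → (q_0, abb, YZ)
  read a, top Y: go to q_2, push ε → (q_2, bb, Z)
No transition for (q_2, b, top Z); M blocks with input bb remaining.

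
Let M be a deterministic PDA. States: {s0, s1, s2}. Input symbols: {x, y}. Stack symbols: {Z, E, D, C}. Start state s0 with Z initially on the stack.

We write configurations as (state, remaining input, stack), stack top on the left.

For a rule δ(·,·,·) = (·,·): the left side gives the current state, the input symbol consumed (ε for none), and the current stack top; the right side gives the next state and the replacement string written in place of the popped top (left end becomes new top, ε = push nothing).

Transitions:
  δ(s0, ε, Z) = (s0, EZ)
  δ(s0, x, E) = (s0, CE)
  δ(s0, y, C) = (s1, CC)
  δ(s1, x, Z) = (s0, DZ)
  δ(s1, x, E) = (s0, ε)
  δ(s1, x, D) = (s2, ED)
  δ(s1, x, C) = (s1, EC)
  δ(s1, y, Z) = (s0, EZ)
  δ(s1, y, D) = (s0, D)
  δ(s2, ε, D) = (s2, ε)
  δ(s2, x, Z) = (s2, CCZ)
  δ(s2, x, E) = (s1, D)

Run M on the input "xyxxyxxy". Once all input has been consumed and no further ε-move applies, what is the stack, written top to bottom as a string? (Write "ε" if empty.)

CCCCEZ

(s0, xyxxyxxy, Z)
  ε-move, top Z: go to s0, push EZ → (s0, xyxxyxxy, EZ)
  read x, top E: go to s0, push CE → (s0, yxxyxxy, CEZ)
  read y, top C: go to s1, push CC → (s1, xxyxxy, CCEZ)
  read x, top C: go to s1, push EC → (s1, xyxxy, ECCEZ)
  read x, top E: go to s0, push ε → (s0, yxxy, CCEZ)
  read y, top C: go to s1, push CC → (s1, xxy, CCCEZ)
  read x, top C: go to s1, push EC → (s1, xy, ECCCEZ)
  read x, top E: go to s0, push ε → (s0, y, CCCEZ)
  read y, top C: go to s1, push CC → (s1, ε, CCCCEZ)
All input consumed in state s1 with stack CCCCEZ.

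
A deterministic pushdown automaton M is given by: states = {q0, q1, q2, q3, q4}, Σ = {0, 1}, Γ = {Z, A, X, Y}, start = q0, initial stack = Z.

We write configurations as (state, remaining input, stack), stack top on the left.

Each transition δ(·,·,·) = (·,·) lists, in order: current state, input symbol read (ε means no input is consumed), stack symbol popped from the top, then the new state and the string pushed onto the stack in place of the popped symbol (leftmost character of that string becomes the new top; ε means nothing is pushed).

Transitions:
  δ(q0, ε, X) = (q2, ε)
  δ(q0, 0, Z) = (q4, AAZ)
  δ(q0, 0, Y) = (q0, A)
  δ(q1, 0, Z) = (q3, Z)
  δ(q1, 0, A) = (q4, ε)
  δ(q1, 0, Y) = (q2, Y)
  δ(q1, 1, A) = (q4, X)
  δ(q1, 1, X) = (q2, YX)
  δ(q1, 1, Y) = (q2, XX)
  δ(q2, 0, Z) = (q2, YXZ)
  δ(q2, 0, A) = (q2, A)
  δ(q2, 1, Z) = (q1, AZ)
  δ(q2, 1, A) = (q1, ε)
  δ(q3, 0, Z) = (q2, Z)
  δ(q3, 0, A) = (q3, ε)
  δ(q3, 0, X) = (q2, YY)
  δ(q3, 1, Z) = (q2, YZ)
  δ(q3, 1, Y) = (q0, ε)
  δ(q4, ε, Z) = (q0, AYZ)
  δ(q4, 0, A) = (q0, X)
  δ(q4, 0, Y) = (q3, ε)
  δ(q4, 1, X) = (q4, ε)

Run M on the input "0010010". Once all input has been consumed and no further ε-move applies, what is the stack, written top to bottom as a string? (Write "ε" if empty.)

AYZ

(q0, 0010010, Z)
  read 0, top Z: go to q4, push AAZ → (q4, 010010, AAZ)
  read 0, top A: go to q0, push X → (q0, 10010, XAZ)
  ε-move, top X: go to q2, push ε → (q2, 10010, AZ)
  read 1, top A: go to q1, push ε → (q1, 0010, Z)
  read 0, top Z: go to q3, push Z → (q3, 010, Z)
  read 0, top Z: go to q2, push Z → (q2, 10, Z)
  read 1, top Z: go to q1, push AZ → (q1, 0, AZ)
  read 0, top A: go to q4, push ε → (q4, ε, Z)
  ε-move, top Z: go to q0, push AYZ → (q0, ε, AYZ)
All input consumed in state q0 with stack AYZ.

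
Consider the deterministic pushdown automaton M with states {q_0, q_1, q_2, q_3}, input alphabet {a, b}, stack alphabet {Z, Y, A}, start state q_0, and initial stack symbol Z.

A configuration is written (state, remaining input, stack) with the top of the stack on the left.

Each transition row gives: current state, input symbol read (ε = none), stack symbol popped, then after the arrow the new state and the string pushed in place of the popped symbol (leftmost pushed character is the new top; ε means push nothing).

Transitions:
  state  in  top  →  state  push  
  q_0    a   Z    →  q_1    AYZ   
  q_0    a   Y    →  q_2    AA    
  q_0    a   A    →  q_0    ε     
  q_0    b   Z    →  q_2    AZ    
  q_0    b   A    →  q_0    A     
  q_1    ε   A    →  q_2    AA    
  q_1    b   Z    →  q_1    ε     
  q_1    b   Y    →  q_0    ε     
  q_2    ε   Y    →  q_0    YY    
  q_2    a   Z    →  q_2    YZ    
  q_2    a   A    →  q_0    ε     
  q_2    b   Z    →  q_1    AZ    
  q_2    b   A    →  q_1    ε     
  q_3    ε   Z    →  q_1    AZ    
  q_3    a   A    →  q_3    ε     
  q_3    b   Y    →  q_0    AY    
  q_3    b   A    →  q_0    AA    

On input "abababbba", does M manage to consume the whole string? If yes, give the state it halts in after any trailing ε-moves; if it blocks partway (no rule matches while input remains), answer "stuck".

(q_0, abababbba, Z)
  read a, top Z: go to q_1, push AYZ → (q_1, bababbba, AYZ)
  ε-move, top A: go to q_2, push AA → (q_2, bababbba, AAYZ)
  read b, top A: go to q_1, push ε → (q_1, ababbba, AYZ)
  ε-move, top A: go to q_2, push AA → (q_2, ababbba, AAYZ)
  read a, top A: go to q_0, push ε → (q_0, babbba, AYZ)
  read b, top A: go to q_0, push A → (q_0, abbba, AYZ)
  read a, top A: go to q_0, push ε → (q_0, bbba, YZ)
No transition for (q_0, b, top Y); M blocks with input bbba remaining.

stuck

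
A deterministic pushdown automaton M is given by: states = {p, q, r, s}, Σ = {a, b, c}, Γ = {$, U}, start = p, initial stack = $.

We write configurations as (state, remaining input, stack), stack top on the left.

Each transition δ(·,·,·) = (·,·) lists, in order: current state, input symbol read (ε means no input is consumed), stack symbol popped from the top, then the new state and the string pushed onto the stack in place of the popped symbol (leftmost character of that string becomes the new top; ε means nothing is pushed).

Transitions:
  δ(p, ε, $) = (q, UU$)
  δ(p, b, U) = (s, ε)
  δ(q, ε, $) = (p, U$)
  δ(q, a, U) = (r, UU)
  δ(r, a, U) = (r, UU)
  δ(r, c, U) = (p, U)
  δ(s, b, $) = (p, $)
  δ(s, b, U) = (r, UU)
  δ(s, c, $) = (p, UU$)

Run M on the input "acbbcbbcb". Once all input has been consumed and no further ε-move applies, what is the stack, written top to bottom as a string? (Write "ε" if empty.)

(p, acbbcbbcb, $)
  ε-move, top $: go to q, push UU$ → (q, acbbcbbcb, UU$)
  read a, top U: go to r, push UU → (r, cbbcbbcb, UUU$)
  read c, top U: go to p, push U → (p, bbcbbcb, UUU$)
  read b, top U: go to s, push ε → (s, bcbbcb, UU$)
  read b, top U: go to r, push UU → (r, cbbcb, UUU$)
  read c, top U: go to p, push U → (p, bbcb, UUU$)
  read b, top U: go to s, push ε → (s, bcb, UU$)
  read b, top U: go to r, push UU → (r, cb, UUU$)
  read c, top U: go to p, push U → (p, b, UUU$)
  read b, top U: go to s, push ε → (s, ε, UU$)
All input consumed in state s with stack UU$.

UU$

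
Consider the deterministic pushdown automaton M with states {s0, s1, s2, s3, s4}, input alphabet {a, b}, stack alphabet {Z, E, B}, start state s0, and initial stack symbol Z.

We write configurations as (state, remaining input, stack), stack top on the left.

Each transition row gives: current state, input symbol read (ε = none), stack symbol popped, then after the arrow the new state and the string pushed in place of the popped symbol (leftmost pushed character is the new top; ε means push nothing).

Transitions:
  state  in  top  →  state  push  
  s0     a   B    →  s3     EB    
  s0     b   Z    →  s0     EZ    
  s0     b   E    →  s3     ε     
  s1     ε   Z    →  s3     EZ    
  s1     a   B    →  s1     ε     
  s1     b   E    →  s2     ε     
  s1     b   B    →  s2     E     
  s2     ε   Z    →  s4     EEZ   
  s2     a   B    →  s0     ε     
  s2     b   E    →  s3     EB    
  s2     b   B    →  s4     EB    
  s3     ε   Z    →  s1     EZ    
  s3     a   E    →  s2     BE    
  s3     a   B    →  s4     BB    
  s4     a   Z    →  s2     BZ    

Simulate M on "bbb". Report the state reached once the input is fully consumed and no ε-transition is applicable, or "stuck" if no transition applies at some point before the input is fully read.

s4

(s0, bbb, Z)
  read b, top Z: go to s0, push EZ → (s0, bb, EZ)
  read b, top E: go to s3, push ε → (s3, b, Z)
  ε-move, top Z: go to s1, push EZ → (s1, b, EZ)
  read b, top E: go to s2, push ε → (s2, ε, Z)
  ε-move, top Z: go to s4, push EEZ → (s4, ε, EEZ)
All input consumed; M is in state s4.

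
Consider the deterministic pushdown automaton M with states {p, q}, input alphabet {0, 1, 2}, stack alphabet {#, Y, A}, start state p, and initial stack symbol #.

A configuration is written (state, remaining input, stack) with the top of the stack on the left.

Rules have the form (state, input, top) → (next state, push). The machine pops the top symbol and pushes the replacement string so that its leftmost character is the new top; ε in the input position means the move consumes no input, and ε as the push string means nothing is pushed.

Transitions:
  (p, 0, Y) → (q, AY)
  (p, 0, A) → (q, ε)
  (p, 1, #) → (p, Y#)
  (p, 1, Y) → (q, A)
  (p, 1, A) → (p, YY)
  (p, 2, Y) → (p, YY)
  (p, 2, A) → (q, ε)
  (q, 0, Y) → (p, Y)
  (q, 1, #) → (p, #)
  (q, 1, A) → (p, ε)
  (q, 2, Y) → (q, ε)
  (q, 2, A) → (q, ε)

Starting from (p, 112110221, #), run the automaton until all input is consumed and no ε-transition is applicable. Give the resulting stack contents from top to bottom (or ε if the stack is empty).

(p, 112110221, #)
  read 1, top #: go to p, push Y# → (p, 12110221, Y#)
  read 1, top Y: go to q, push A → (q, 2110221, A#)
  read 2, top A: go to q, push ε → (q, 110221, #)
  read 1, top #: go to p, push # → (p, 10221, #)
  read 1, top #: go to p, push Y# → (p, 0221, Y#)
  read 0, top Y: go to q, push AY → (q, 221, AY#)
  read 2, top A: go to q, push ε → (q, 21, Y#)
  read 2, top Y: go to q, push ε → (q, 1, #)
  read 1, top #: go to p, push # → (p, ε, #)
All input consumed in state p with stack #.

#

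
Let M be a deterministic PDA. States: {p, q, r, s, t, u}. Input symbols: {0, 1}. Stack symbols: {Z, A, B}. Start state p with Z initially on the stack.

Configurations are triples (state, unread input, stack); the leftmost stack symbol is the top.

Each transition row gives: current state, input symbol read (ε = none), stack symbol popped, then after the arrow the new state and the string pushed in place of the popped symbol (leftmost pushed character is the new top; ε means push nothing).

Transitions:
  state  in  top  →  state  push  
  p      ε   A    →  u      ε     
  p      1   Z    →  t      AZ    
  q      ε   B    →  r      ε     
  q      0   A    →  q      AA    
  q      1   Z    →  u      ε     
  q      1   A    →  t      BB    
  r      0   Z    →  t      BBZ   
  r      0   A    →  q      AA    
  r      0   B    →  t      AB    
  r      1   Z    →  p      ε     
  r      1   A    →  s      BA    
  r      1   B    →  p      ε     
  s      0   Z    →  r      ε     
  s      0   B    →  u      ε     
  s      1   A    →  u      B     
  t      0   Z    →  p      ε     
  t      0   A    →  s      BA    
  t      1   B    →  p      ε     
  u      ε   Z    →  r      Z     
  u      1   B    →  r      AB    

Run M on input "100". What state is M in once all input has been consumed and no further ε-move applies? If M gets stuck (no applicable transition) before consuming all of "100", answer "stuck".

u

(p, 100, Z) ⊢ (t, 00, AZ) ⊢ (s, 0, BAZ) ⊢ (u, ε, AZ)
All input consumed; M is in state u.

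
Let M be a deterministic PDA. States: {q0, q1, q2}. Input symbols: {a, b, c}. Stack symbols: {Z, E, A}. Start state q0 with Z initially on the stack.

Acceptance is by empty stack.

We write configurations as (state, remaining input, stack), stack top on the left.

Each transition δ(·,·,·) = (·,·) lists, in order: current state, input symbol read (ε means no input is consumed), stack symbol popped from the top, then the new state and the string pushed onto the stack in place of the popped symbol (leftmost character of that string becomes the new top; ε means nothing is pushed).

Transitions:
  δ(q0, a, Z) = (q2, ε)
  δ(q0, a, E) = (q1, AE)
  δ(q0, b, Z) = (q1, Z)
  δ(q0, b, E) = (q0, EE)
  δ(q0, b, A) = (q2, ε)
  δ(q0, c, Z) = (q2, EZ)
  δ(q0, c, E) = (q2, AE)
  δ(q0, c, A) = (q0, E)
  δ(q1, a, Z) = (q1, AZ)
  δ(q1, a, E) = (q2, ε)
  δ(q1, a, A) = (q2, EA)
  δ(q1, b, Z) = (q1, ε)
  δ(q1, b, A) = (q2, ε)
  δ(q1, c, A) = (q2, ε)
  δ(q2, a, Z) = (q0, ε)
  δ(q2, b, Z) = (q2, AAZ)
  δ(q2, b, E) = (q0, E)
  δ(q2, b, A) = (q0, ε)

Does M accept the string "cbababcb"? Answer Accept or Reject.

(q0, cbababcb, Z)
  read c, top Z: go to q2, push EZ → (q2, bababcb, EZ)
  read b, top E: go to q0, push E → (q0, ababcb, EZ)
  read a, top E: go to q1, push AE → (q1, babcb, AEZ)
  read b, top A: go to q2, push ε → (q2, abcb, EZ)
No transition applies at (q2, abcb, EZ); input not fully consumed.

Reject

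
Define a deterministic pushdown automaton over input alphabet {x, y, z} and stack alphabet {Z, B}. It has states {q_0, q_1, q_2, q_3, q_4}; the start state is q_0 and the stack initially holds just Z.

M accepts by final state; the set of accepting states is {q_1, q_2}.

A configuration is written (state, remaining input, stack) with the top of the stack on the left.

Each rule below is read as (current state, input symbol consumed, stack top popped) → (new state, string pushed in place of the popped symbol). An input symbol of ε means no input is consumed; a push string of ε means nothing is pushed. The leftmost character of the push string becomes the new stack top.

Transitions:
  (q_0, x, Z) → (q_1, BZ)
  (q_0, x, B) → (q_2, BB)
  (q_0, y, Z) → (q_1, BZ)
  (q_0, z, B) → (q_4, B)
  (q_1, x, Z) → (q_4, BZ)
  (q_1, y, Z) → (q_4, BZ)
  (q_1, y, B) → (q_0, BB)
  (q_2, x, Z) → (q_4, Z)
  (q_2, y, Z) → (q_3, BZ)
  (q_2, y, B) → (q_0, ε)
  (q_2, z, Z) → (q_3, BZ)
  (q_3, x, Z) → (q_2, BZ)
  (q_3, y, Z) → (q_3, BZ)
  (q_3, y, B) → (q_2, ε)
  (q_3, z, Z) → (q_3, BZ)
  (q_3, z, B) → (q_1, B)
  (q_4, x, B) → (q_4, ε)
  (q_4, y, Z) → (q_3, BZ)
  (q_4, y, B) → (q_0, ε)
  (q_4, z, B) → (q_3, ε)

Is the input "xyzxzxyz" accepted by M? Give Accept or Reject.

Reject

(q_0, xyzxzxyz, Z)
  read x, top Z: go to q_1, push BZ → (q_1, yzxzxyz, BZ)
  read y, top B: go to q_0, push BB → (q_0, zxzxyz, BBZ)
  read z, top B: go to q_4, push B → (q_4, xzxyz, BBZ)
  read x, top B: go to q_4, push ε → (q_4, zxyz, BZ)
  read z, top B: go to q_3, push ε → (q_3, xyz, Z)
  read x, top Z: go to q_2, push BZ → (q_2, yz, BZ)
  read y, top B: go to q_0, push ε → (q_0, z, Z)
No transition applies at (q_0, z, Z); input not fully consumed.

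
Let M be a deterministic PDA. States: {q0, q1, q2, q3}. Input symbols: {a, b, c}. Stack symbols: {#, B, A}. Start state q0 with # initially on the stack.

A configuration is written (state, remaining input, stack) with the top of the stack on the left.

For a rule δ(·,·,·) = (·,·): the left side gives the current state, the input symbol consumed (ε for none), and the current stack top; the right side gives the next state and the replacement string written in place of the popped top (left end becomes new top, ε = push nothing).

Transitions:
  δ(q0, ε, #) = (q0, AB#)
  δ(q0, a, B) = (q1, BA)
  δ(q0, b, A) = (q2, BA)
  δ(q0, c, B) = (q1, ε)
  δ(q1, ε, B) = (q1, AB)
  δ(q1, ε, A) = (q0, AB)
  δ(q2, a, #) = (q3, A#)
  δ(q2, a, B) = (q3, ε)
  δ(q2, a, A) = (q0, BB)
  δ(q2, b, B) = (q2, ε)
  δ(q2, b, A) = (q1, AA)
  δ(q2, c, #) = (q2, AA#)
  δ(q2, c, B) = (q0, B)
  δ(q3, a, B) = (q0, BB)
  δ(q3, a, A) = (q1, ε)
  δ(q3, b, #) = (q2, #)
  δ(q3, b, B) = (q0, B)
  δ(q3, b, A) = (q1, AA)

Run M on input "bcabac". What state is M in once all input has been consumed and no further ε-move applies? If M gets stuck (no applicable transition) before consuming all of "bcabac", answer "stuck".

(q0, bcabac, #)
  ε-move, top #: go to q0, push AB# → (q0, bcabac, AB#)
  read b, top A: go to q2, push BA → (q2, cabac, BAB#)
  read c, top B: go to q0, push B → (q0, abac, BAB#)
  read a, top B: go to q1, push BA → (q1, bac, BAAB#)
  ε-move, top B: go to q1, push AB → (q1, bac, ABAAB#)
  ε-move, top A: go to q0, push AB → (q0, bac, ABBAAB#)
  read b, top A: go to q2, push BA → (q2, ac, BABBAAB#)
  read a, top B: go to q3, push ε → (q3, c, ABBAAB#)
No transition for (q3, c, top A); M blocks with input c remaining.

stuck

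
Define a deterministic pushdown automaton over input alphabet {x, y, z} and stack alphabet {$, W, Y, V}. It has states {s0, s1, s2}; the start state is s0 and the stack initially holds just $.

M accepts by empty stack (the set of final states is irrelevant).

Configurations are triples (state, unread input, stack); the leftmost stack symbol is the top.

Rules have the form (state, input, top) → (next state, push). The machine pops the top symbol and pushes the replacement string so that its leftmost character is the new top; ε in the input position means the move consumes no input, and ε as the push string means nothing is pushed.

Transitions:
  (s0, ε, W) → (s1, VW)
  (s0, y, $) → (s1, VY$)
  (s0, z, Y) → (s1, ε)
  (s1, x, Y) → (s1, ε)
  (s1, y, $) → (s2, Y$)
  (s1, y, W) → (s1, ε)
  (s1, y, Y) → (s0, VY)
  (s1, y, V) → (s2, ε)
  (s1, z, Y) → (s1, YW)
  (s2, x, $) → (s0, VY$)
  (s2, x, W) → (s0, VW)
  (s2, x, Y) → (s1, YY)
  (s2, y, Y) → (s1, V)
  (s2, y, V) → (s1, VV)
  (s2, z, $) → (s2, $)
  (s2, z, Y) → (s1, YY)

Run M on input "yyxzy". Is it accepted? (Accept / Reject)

(s0, yyxzy, $) ⊢ (s1, yxzy, VY$) ⊢ (s2, xzy, Y$) ⊢ (s1, zy, YY$) ⊢ (s1, y, YWY$) ⊢ (s0, ε, VYWY$)
All input consumed; stack is VYWY$, not empty, and no further ε-move applies.

Reject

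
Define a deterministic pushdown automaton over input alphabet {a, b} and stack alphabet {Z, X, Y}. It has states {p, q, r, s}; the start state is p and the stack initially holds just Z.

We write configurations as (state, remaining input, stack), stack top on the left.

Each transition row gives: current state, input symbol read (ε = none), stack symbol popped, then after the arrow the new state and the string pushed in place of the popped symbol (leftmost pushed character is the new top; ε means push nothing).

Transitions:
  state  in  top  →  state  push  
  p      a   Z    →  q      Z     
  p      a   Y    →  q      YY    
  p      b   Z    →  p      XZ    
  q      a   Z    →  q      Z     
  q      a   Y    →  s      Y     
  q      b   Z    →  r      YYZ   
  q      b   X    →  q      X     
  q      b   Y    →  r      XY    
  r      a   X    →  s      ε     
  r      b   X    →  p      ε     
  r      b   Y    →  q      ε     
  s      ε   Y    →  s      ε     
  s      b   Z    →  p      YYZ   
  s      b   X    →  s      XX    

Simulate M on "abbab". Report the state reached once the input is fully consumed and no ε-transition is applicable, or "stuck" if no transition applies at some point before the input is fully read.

(p, abbab, Z) ⊢ (q, bbab, Z) ⊢ (r, bab, YYZ) ⊢ (q, ab, YZ) ⊢ (s, b, YZ) ⊢ (s, b, Z) ⊢ (p, ε, YYZ)
All input consumed; M is in state p.

p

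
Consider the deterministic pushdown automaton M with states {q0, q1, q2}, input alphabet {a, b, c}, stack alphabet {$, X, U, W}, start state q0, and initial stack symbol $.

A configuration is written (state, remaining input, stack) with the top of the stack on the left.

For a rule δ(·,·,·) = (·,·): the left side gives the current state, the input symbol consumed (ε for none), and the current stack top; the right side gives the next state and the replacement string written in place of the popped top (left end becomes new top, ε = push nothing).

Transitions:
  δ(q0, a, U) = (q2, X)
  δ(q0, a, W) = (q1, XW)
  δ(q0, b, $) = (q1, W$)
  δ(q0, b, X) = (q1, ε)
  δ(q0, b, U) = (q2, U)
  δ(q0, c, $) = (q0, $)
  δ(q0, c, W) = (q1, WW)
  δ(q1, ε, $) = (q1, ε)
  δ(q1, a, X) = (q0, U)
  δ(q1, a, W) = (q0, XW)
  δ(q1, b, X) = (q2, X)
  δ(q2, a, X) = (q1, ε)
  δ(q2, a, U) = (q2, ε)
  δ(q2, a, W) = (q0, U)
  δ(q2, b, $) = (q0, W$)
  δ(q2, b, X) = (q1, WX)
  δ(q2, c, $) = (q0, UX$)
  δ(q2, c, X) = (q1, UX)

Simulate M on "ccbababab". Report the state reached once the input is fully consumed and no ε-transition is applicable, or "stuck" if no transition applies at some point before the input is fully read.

q1

(q0, ccbababab, $)
  read c, top $: go to q0, push $ → (q0, cbababab, $)
  read c, top $: go to q0, push $ → (q0, bababab, $)
  read b, top $: go to q1, push W$ → (q1, ababab, W$)
  read a, top W: go to q0, push XW → (q0, babab, XW$)
  read b, top X: go to q1, push ε → (q1, abab, W$)
  read a, top W: go to q0, push XW → (q0, bab, XW$)
  read b, top X: go to q1, push ε → (q1, ab, W$)
  read a, top W: go to q0, push XW → (q0, b, XW$)
  read b, top X: go to q1, push ε → (q1, ε, W$)
All input consumed; M is in state q1.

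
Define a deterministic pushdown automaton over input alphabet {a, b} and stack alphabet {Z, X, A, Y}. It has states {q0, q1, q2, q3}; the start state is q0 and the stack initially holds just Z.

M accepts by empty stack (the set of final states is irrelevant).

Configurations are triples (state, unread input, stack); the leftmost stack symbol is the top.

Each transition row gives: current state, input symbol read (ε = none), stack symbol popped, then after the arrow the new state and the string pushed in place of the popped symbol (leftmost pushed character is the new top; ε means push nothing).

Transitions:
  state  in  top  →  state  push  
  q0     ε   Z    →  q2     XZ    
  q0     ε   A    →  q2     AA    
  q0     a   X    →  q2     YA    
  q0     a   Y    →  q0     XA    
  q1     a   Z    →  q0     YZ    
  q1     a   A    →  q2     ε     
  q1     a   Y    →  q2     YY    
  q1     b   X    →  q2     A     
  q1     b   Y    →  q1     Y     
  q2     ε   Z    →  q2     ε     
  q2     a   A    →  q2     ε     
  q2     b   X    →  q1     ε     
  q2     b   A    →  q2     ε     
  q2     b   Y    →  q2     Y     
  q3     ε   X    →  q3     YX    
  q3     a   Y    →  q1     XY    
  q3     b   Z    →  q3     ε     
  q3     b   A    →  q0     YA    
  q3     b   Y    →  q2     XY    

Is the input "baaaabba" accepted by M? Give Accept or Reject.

Reject

(q0, baaaabba, Z) ⊢ (q2, baaaabba, XZ) ⊢ (q1, aaaabba, Z) ⊢ (q0, aaabba, YZ) ⊢ (q0, aabba, XAZ) ⊢ (q2, abba, YAAZ)
No transition applies at (q2, abba, YAAZ); input not fully consumed.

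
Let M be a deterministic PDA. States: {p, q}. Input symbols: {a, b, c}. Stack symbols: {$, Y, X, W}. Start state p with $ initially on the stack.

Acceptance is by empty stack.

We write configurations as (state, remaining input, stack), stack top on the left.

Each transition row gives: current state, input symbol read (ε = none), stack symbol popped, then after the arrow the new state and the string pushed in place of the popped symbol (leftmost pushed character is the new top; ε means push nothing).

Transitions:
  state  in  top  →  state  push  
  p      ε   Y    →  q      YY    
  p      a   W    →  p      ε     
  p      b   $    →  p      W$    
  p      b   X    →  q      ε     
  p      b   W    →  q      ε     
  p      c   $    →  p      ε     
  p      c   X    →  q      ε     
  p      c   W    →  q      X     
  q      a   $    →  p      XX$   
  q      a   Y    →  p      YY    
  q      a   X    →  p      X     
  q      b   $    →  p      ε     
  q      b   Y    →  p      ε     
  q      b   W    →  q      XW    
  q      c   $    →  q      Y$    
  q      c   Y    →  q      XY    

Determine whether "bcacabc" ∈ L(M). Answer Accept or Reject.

(p, bcacabc, $)
  read b, top $: go to p, push W$ → (p, cacabc, W$)
  read c, top W: go to q, push X → (q, acabc, X$)
  read a, top X: go to p, push X → (p, cabc, X$)
  read c, top X: go to q, push ε → (q, abc, $)
  read a, top $: go to p, push XX$ → (p, bc, XX$)
  read b, top X: go to q, push ε → (q, c, X$)
No transition applies at (q, c, X$); input not fully consumed.

Reject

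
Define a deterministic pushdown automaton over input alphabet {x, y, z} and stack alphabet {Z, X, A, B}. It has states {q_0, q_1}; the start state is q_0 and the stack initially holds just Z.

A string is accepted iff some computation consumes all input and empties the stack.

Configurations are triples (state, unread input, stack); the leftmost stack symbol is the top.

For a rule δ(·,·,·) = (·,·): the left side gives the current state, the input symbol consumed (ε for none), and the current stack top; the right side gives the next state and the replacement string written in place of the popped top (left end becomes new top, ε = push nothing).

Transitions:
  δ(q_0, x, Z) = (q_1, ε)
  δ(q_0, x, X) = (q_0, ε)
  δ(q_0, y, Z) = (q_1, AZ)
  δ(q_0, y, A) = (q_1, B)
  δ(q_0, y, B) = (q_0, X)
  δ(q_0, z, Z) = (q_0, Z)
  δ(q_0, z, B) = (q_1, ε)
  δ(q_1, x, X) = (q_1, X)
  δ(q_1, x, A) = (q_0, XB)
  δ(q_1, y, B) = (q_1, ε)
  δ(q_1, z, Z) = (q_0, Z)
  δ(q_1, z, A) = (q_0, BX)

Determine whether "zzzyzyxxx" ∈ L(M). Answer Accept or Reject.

(q_0, zzzyzyxxx, Z)
  read z, top Z: go to q_0, push Z → (q_0, zzyzyxxx, Z)
  read z, top Z: go to q_0, push Z → (q_0, zyzyxxx, Z)
  read z, top Z: go to q_0, push Z → (q_0, yzyxxx, Z)
  read y, top Z: go to q_1, push AZ → (q_1, zyxxx, AZ)
  read z, top A: go to q_0, push BX → (q_0, yxxx, BXZ)
  read y, top B: go to q_0, push X → (q_0, xxx, XXZ)
  read x, top X: go to q_0, push ε → (q_0, xx, XZ)
  read x, top X: go to q_0, push ε → (q_0, x, Z)
  read x, top Z: go to q_1, push ε → (q_1, ε, ε)
All input consumed and the stack is empty.

Accept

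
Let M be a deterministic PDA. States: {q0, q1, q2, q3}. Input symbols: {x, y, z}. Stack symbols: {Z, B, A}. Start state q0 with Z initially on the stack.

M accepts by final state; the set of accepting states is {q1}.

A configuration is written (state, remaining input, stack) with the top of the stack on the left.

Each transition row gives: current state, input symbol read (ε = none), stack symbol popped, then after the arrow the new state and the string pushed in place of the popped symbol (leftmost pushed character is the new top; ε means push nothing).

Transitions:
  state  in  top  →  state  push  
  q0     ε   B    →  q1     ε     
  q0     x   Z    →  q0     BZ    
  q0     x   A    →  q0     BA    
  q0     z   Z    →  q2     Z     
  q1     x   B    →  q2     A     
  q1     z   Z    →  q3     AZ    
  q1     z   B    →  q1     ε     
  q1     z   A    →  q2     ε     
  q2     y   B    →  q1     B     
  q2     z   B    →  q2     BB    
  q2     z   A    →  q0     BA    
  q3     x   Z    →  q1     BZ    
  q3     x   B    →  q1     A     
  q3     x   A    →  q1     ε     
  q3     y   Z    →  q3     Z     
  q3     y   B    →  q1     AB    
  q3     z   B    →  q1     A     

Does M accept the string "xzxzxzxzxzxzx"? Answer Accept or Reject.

(q0, xzxzxzxzxzxzx, Z)
  read x, top Z: go to q0, push BZ → (q0, zxzxzxzxzxzx, BZ)
  ε-move, top B: go to q1, push ε → (q1, zxzxzxzxzxzx, Z)
  read z, top Z: go to q3, push AZ → (q3, xzxzxzxzxzx, AZ)
  read x, top A: go to q1, push ε → (q1, zxzxzxzxzx, Z)
  read z, top Z: go to q3, push AZ → (q3, xzxzxzxzx, AZ)
  read x, top A: go to q1, push ε → (q1, zxzxzxzx, Z)
  read z, top Z: go to q3, push AZ → (q3, xzxzxzx, AZ)
  read x, top A: go to q1, push ε → (q1, zxzxzx, Z)
  read z, top Z: go to q3, push AZ → (q3, xzxzx, AZ)
  read x, top A: go to q1, push ε → (q1, zxzx, Z)
  read z, top Z: go to q3, push AZ → (q3, xzx, AZ)
  read x, top A: go to q1, push ε → (q1, zx, Z)
  read z, top Z: go to q3, push AZ → (q3, x, AZ)
  read x, top A: go to q1, push ε → (q1, ε, Z)
All input consumed; state q1 ∈ F.

Accept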